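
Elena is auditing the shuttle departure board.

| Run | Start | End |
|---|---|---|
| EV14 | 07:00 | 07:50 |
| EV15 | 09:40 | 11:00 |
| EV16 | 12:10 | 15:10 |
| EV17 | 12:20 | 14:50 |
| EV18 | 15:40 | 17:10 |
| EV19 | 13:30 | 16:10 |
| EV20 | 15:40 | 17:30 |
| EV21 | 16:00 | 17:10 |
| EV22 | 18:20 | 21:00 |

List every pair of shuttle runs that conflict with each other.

EV16 & EV17, EV16 & EV19, EV17 & EV19, EV18 & EV19, EV18 & EV20, EV18 & EV21, EV19 & EV20, EV19 & EV21, EV20 & EV21

Sorted by start: EV14, EV15, EV16, EV17, EV19, EV18, EV20, EV21, EV22.
EV15 starts after EV14 ends, so nothing later overlaps EV14 either.
EV16 starts after EV15 ends, so nothing later overlaps EV15 either.
EV17 starts before EV16 ends → EV16 and EV17 overlap.
EV19 starts before EV16 ends → EV16 and EV19 overlap.
EV18 starts after EV16 ends, so nothing later overlaps EV16 either.
EV19 starts before EV17 ends → EV17 and EV19 overlap.
EV18 starts after EV17 ends, so nothing later overlaps EV17 either.
EV18 starts before EV19 ends → EV19 and EV18 overlap.
EV20 starts before EV19 ends → EV19 and EV20 overlap.
EV21 starts before EV19 ends → EV19 and EV21 overlap.
EV22 starts after EV19 ends.
EV20 starts before EV18 ends → EV18 and EV20 overlap.
EV21 starts before EV18 ends → EV18 and EV21 overlap.
EV22 starts after EV18 ends.
EV21 starts before EV20 ends → EV20 and EV21 overlap.
EV22 starts after EV20 ends.
EV22 starts after EV21 ends.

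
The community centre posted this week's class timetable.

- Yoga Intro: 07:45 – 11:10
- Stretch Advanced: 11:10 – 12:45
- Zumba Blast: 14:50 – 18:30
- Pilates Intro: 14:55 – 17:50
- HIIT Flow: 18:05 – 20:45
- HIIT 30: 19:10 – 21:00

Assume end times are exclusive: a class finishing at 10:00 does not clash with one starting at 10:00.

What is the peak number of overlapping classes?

2

Sort all start/end points and keep a running count:
07:45 start Yoga Intro → 1
11:10 end Yoga Intro → 0
11:10 start Stretch Advanced → 1
12:45 end Stretch Advanced → 0
14:50 start Zumba Blast → 1
14:55 start Pilates Intro → 2
17:50 end Pilates Intro → 1
18:05 start HIIT Flow → 2
18:30 end Zumba Blast → 1
19:10 start HIIT 30 → 2
20:45 end HIIT Flow → 1
21:00 end HIIT 30 → 0
Peak is 2, at 14:55 (Pilates Intro, Zumba Blast).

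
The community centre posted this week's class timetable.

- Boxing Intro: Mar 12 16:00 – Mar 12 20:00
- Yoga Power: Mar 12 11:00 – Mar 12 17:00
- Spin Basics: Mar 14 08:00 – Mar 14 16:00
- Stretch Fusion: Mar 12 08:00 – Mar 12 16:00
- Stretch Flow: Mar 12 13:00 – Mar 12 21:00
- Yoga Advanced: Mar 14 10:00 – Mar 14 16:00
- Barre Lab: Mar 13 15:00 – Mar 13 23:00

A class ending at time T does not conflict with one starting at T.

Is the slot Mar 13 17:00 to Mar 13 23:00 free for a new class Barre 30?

No — it overlaps Barre Lab

Stretch Fusion: ends Mar 12 16:00 at or before Barre 30 starts Mar 13 17:00 → clear.
Yoga Power: ends Mar 12 17:00 at or before Barre 30 starts Mar 13 17:00 → clear.
Stretch Flow: ends Mar 12 21:00 at or before Barre 30 starts Mar 13 17:00 → clear.
Boxing Intro: ends Mar 12 20:00 at or before Barre 30 starts Mar 13 17:00 → clear.
Barre Lab: starts Mar 13 15:00 before Barre 30 ends Mar 13 23:00, and ends Mar 13 23:00 after Barre 30 starts Mar 13 17:00 → overlap.
Spin Basics: starts Mar 14 08:00 at or after Barre 30 ends Mar 13 23:00 → clear.
Yoga Advanced: starts Mar 14 10:00 at or after Barre 30 ends Mar 13 23:00 → clear.
Barre 30 overlaps Barre Lab.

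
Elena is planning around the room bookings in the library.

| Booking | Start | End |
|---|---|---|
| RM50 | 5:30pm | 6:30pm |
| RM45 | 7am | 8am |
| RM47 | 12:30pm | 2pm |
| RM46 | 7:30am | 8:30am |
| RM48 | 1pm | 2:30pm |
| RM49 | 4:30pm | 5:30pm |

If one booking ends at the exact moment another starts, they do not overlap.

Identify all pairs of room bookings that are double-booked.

Check each pair: they overlap iff neither finishes before the other starts.
Sorted by start: RM45, RM46, RM47, RM48, RM49, RM50.
RM46 starts before RM45 ends → RM45 and RM46 overlap.
RM47 starts after RM45 ends — done with RM45.
RM47 starts after RM46 ends — done with RM46.
RM48 starts before RM47 ends → RM47 and RM48 overlap.
RM49 starts after RM47 ends — done with RM47.
RM49 starts after RM48 ends — done with RM48.
RM50 starts exactly when RM49 ends (back-to-back, no overlap).

RM45 & RM46, RM47 & RM48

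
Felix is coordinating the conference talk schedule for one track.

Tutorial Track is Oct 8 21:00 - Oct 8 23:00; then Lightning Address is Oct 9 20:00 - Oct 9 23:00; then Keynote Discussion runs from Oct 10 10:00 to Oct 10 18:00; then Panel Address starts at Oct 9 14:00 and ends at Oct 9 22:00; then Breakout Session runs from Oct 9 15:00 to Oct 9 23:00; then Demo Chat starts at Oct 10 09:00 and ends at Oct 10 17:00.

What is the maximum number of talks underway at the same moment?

Walk through starts and ends in time order (an end at T is processed before a start at T):
Oct 8 21:00 start Tutorial Track → 1
Oct 8 23:00 end Tutorial Track → 0
Oct 9 14:00 start Panel Address → 1
Oct 9 15:00 start Breakout Session → 2
Oct 9 20:00 start Lightning Address → 3
Oct 9 22:00 end Panel Address → 2
Oct 9 23:00 end Breakout Session → 1
Oct 9 23:00 end Lightning Address → 0
Oct 10 09:00 start Demo Chat → 1
Oct 10 10:00 start Keynote Discussion → 2
Oct 10 17:00 end Demo Chat → 1
Oct 10 18:00 end Keynote Discussion → 0
Peak is 3, at Oct 9 20:00 (Breakout Session, Lightning Address, Panel Address).

3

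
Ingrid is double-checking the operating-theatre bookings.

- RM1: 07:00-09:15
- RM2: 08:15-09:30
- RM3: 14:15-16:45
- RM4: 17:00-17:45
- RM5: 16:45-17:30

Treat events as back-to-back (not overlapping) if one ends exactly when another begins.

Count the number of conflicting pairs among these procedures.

2

Two intervals overlap when each starts before the other ends.
Sorted by start: RM1, RM2, RM3, RM5, RM4.
RM2 starts before RM1 ends → RM1 and RM2 overlap.
RM3 starts after RM1 ends, so RM1 has no further overlaps.
RM3 starts after RM2 ends, so RM2 has no further overlaps.
RM5 starts exactly when RM3 ends (back-to-back, no overlap), so RM3 has no further overlaps.
RM4 starts before RM5 ends → RM5 and RM4 overlap.
Overlapping pairs: RM1 & RM2, RM4 & RM5 — 2 in total.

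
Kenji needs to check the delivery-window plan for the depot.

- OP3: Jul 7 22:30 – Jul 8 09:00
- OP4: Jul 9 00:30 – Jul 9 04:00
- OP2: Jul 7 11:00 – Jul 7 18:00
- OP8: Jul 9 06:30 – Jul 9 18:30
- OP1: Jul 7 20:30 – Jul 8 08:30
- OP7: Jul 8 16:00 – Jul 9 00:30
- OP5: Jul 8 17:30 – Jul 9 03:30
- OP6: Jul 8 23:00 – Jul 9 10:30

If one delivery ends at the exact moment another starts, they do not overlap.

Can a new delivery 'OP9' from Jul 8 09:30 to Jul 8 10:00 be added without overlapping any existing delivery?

Yes — the slot is free

OP2: ends Jul 7 18:00 at or before OP9 starts Jul 8 09:30 → clear.
OP1: ends Jul 8 08:30 at or before OP9 starts Jul 8 09:30 → clear.
OP3: ends Jul 8 09:00 at or before OP9 starts Jul 8 09:30 → clear.
OP7: starts Jul 8 16:00 at or after OP9 ends Jul 8 10:00 → clear.
OP5: starts Jul 8 17:30 at or after OP9 ends Jul 8 10:00 → clear.
OP6: starts Jul 8 23:00 at or after OP9 ends Jul 8 10:00 → clear.
OP4: starts Jul 9 00:30 at or after OP9 ends Jul 8 10:00 → clear.
OP8: starts Jul 9 06:30 at or after OP9 ends Jul 8 10:00 → clear.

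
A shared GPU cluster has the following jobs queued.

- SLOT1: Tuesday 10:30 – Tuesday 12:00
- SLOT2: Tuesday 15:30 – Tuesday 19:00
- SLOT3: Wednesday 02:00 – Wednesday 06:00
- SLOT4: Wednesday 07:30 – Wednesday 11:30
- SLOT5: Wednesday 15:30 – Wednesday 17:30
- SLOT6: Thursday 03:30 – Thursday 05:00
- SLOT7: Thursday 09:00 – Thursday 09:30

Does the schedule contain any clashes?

Sorted by start: SLOT1, SLOT2, SLOT3, SLOT4, SLOT5, SLOT6, SLOT7.
SLOT2 starts after SLOT1 ends — done with SLOT1.
SLOT3 starts after SLOT2 ends — done with SLOT2.
SLOT4 starts after SLOT3 ends — done with SLOT3.
SLOT5 starts after SLOT4 ends — done with SLOT4.
SLOT6 starts after SLOT5 ends — done with SLOT5.
SLOT7 starts after SLOT6 ends.
Every pair is clear; the schedule has no overlaps.

No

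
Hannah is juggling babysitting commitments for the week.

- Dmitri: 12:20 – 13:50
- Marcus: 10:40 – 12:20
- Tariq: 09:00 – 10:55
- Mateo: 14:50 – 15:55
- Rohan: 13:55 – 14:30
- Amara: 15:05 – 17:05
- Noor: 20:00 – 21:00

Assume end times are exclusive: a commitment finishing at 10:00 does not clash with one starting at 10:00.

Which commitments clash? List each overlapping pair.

Amara & Mateo, Marcus & Tariq

Sorted by start: Tariq, Marcus, Dmitri, Rohan, Mateo, Amara, Noor.
Marcus starts before Tariq ends → Tariq and Marcus overlap.
Dmitri starts after Tariq ends — done with Tariq.
Dmitri starts exactly when Marcus ends (back-to-back, no overlap) — done with Marcus.
Rohan starts after Dmitri ends — done with Dmitri.
Mateo starts after Rohan ends — done with Rohan.
Amara starts before Mateo ends → Mateo and Amara overlap.
Noor starts after Mateo ends.
Noor starts after Amara ends.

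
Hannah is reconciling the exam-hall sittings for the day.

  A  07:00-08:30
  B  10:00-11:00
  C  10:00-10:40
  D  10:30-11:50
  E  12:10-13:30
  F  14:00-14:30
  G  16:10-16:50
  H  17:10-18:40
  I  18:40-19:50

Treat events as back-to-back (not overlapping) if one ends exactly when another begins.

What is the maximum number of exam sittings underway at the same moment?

3

Walk through starts and ends in time order (an end at T is processed before a start at T):
07:00 start A → 1
08:30 end A → 0
10:00 start B → 1
10:00 start C → 2
10:30 start D → 3
10:40 end C → 2
11:00 end B → 1
11:50 end D → 0
12:10 start E → 1
13:30 end E → 0
14:00 start F → 1
14:30 end F → 0
16:10 start G → 1
16:50 end G → 0
17:10 start H → 1
18:40 end H → 0
18:40 start I → 1
19:50 end I → 0
Peak is 3, at 10:30 (B, C, D).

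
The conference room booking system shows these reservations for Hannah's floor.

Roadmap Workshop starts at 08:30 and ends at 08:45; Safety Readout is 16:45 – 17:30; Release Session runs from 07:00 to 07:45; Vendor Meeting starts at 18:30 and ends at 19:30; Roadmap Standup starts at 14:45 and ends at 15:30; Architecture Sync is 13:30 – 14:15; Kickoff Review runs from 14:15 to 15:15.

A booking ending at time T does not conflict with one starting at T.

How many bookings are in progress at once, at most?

Sort all start/end points and keep a running count:
07:00 start Release Session → 1
07:45 end Release Session → 0
08:30 start Roadmap Workshop → 1
08:45 end Roadmap Workshop → 0
13:30 start Architecture Sync → 1
14:15 end Architecture Sync → 0
14:15 start Kickoff Review → 1
14:45 start Roadmap Standup → 2
15:15 end Kickoff Review → 1
15:30 end Roadmap Standup → 0
16:45 start Safety Readout → 1
17:30 end Safety Readout → 0
18:30 start Vendor Meeting → 1
19:30 end Vendor Meeting → 0
Peak is 2, at 14:45 (Kickoff Review, Roadmap Standup).

2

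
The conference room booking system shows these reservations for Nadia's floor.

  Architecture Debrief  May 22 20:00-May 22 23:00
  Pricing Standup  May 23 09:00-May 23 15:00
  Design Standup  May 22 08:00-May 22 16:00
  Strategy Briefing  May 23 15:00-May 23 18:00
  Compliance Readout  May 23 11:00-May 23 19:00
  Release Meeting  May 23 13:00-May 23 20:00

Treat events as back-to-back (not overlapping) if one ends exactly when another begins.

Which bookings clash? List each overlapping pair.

Sorted by start: Design Standup, Architecture Debrief, Pricing Standup, Compliance Readout, Release Meeting, Strategy Briefing.
Architecture Debrief starts after Design Standup ends — done with Design Standup.
Pricing Standup starts after Architecture Debrief ends — done with Architecture Debrief.
Compliance Readout starts before Pricing Standup ends → Pricing Standup and Compliance Readout overlap.
Release Meeting starts before Pricing Standup ends → Pricing Standup and Release Meeting overlap.
Strategy Briefing starts exactly when Pricing Standup ends (back-to-back, no overlap).
Release Meeting starts before Compliance Readout ends → Compliance Readout and Release Meeting overlap.
Strategy Briefing starts before Compliance Readout ends → Compliance Readout and Strategy Briefing overlap.
Strategy Briefing starts before Release Meeting ends → Release Meeting and Strategy Briefing overlap.

Compliance Readout & Pricing Standup, Compliance Readout & Release Meeting, Compliance Readout & Strategy Briefing, Pricing Standup & Release Meeting, Release Meeting & Strategy Briefing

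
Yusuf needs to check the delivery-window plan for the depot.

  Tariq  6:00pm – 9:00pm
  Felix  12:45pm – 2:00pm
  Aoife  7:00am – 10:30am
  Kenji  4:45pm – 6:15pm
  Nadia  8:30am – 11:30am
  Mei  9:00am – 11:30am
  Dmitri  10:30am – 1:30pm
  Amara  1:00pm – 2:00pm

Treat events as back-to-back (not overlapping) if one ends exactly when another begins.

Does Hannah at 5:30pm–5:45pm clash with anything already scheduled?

Yes — it overlaps Kenji

Aoife: ends 10:30am at or before Hannah starts 5:30pm → clear.
Nadia: ends 11:30am at or before Hannah starts 5:30pm → clear.
Mei: ends 11:30am at or before Hannah starts 5:30pm → clear.
Dmitri: ends 1:30pm at or before Hannah starts 5:30pm → clear.
Felix: ends 2:00pm at or before Hannah starts 5:30pm → clear.
Amara: ends 2:00pm at or before Hannah starts 5:30pm → clear.
Kenji: starts 4:45pm before Hannah ends 5:45pm, and ends 6:15pm after Hannah starts 5:30pm → overlap.
Tariq: starts 6:00pm at or after Hannah ends 5:45pm → clear.
Hannah overlaps Kenji.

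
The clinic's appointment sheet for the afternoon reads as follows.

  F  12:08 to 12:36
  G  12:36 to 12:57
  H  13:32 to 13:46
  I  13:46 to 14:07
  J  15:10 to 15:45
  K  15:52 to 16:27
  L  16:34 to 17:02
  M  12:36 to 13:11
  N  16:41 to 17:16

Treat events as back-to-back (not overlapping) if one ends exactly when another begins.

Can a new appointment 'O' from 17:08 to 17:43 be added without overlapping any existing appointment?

F: ends 12:36 at or before O starts 17:08 → clear.
G: ends 12:57 at or before O starts 17:08 → clear.
M: ends 13:11 at or before O starts 17:08 → clear.
H: ends 13:46 at or before O starts 17:08 → clear.
I: ends 14:07 at or before O starts 17:08 → clear.
J: ends 15:45 at or before O starts 17:08 → clear.
K: ends 16:27 at or before O starts 17:08 → clear.
L: ends 17:02 at or before O starts 17:08 → clear.
N: starts 16:41 before O ends 17:43, and ends 17:16 after O starts 17:08 → overlap.
O overlaps N.

No — it overlaps N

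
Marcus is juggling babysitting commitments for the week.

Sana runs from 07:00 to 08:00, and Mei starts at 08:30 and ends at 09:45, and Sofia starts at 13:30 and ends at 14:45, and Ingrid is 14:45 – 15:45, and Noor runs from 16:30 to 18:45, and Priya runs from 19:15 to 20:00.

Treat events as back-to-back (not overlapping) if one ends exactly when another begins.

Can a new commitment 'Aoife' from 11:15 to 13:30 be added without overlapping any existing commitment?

Yes — the slot is free

Sana: ends 08:00 at or before Aoife starts 11:15 → clear.
Mei: ends 09:45 at or before Aoife starts 11:15 → clear.
Sofia: starts 13:30 at or after Aoife ends 13:30 → clear.
Ingrid: starts 14:45 at or after Aoife ends 13:30 → clear.
Noor: starts 16:30 at or after Aoife ends 13:30 → clear.
Priya: starts 19:15 at or after Aoife ends 13:30 → clear.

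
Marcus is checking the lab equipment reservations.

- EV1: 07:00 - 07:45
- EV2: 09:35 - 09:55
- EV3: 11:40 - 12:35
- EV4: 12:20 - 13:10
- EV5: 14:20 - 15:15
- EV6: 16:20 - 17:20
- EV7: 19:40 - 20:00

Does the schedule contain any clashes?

Yes

Sorted by start: EV1, EV2, EV3, EV4, EV5, EV6, EV7.
EV2 starts after EV1 ends, so EV1 has no further overlaps.
EV3 starts after EV2 ends, so EV2 has no further overlaps.
EV4 starts before EV3 ends → EV3 and EV4 overlap.
That's a conflict, so the schedule is not conflict-free.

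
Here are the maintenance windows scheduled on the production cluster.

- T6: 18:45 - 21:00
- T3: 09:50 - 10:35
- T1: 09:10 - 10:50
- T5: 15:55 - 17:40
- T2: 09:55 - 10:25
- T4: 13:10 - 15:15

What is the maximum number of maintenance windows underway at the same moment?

Sort all start/end points and keep a running count:
09:10 start T1 → 1
09:50 start T3 → 2
09:55 start T2 → 3
10:25 end T2 → 2
10:35 end T3 → 1
10:50 end T1 → 0
13:10 start T4 → 1
15:15 end T4 → 0
15:55 start T5 → 1
17:40 end T5 → 0
18:45 start T6 → 1
21:00 end T6 → 0
Peak is 3, at 09:55 (T1, T2, T3).

3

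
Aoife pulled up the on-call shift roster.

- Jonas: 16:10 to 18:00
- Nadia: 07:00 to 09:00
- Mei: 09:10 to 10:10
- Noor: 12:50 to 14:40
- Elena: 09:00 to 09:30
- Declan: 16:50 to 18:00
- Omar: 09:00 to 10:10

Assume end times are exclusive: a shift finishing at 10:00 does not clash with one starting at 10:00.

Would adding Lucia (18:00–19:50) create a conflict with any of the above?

Nadia: ends 09:00 at or before Lucia starts 18:00 → clear.
Elena: ends 09:30 at or before Lucia starts 18:00 → clear.
Omar: ends 10:10 at or before Lucia starts 18:00 → clear.
Mei: ends 10:10 at or before Lucia starts 18:00 → clear.
Noor: ends 14:40 at or before Lucia starts 18:00 → clear.
Jonas: ends 18:00 at or before Lucia starts 18:00 → clear.
Declan: ends 18:00 at or before Lucia starts 18:00 → clear.

No — it doesn't clash with anything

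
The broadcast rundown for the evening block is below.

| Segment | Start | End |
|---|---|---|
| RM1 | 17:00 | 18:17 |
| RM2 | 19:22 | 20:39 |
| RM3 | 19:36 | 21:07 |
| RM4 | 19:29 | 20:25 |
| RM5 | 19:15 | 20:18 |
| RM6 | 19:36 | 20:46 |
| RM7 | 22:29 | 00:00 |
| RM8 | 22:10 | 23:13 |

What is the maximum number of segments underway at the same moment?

5

Sweep the timeline, counting +1 at each start and −1 at each end (ends before starts at a tie):
17:00 start RM1 → 1
18:17 end RM1 → 0
19:15 start RM5 → 1
19:22 start RM2 → 2
19:29 start RM4 → 3
19:36 start RM3 → 4
19:36 start RM6 → 5
20:18 end RM5 → 4
20:25 end RM4 → 3
20:39 end RM2 → 2
20:46 end RM6 → 1
21:07 end RM3 → 0
22:10 start RM8 → 1
22:29 start RM7 → 2
23:13 end RM8 → 1
00:00 end RM7 → 0
Peak is 5, at 19:36 (RM2, RM3, RM4, RM5, RM6).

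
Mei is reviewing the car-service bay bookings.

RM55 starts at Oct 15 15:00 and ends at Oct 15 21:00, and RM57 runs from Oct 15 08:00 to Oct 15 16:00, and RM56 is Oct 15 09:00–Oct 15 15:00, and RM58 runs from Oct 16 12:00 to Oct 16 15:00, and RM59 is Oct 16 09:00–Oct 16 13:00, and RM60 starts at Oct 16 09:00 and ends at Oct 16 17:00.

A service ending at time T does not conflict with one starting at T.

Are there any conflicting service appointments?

Two intervals overlap when each starts before the other ends.
Sorted by start: RM57, RM56, RM55, RM59, RM60, RM58.
RM56 starts before RM57 ends → RM57 and RM56 overlap.
That's a conflict, so the schedule is not conflict-free.

Yes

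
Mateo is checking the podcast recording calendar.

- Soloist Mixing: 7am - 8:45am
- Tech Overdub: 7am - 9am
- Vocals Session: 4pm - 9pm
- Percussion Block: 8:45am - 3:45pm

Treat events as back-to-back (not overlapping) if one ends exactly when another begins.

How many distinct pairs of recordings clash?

2

Sorted by start: Soloist Mixing, Tech Overdub, Percussion Block, Vocals Session.
Tech Overdub starts before Soloist Mixing ends → Soloist Mixing and Tech Overdub overlap.
Percussion Block starts exactly when Soloist Mixing ends (back-to-back, no overlap), so Soloist Mixing has no further overlaps.
Percussion Block starts before Tech Overdub ends → Tech Overdub and Percussion Block overlap.
Vocals Session starts after Tech Overdub ends.
Vocals Session starts after Percussion Block ends.
Overlapping pairs: Percussion Block & Tech Overdub, Soloist Mixing & Tech Overdub — 2 in total.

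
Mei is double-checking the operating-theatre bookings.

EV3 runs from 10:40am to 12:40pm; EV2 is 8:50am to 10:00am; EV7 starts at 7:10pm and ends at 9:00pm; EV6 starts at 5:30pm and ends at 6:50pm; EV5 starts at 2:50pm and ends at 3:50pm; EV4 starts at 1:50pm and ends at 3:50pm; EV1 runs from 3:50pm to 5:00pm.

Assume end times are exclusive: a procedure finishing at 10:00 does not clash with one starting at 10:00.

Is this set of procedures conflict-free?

No

Two intervals overlap when each starts before the other ends.
Sorted by start: EV2, EV3, EV4, EV5, EV1, EV6, EV7.
EV3 starts after EV2 ends, so nothing later overlaps EV2 either.
EV4 starts after EV3 ends, so nothing later overlaps EV3 either.
EV5 starts before EV4 ends → EV4 and EV5 overlap.
That's a conflict, so the schedule is not conflict-free.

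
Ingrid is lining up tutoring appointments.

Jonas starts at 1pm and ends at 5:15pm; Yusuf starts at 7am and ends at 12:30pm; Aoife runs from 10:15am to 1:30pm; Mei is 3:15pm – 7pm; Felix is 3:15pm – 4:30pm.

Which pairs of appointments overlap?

Two intervals overlap when each starts before the other ends.
Sorted by start: Yusuf, Aoife, Jonas, Mei, Felix.
Aoife starts before Yusuf ends → Yusuf and Aoife overlap.
Jonas starts after Yusuf ends, so nothing later overlaps Yusuf either.
Jonas starts before Aoife ends → Aoife and Jonas overlap.
Mei starts after Aoife ends, so nothing later overlaps Aoife either.
Mei starts before Jonas ends → Jonas and Mei overlap.
Felix starts before Jonas ends → Jonas and Felix overlap.
Felix starts before Mei ends → Mei and Felix overlap.

Aoife & Jonas, Aoife & Yusuf, Felix & Jonas, Felix & Mei, Jonas & Mei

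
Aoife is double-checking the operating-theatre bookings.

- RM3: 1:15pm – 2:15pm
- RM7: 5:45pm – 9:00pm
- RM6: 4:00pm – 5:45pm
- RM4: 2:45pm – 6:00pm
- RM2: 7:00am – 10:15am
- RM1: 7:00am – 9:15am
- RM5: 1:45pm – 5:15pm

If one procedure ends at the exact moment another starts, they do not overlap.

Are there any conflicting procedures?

Sorted by start: RM1, RM2, RM3, RM5, RM4, RM6, RM7.
RM2 starts before RM1 ends → RM1 and RM2 overlap.
That's a conflict, so the schedule is not conflict-free.

Yes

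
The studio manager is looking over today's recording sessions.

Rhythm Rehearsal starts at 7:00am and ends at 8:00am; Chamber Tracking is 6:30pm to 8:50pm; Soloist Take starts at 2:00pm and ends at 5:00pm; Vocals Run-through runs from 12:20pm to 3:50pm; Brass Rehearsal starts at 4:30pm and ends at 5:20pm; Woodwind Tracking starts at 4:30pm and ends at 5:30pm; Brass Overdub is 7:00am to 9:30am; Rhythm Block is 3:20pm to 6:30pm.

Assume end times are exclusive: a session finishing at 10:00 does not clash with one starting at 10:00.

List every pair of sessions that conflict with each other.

Sorted by start: Rhythm Rehearsal, Brass Overdub, Vocals Run-through, Soloist Take, Rhythm Block, Woodwind Tracking, Brass Rehearsal, Chamber Tracking.
Brass Overdub starts before Rhythm Rehearsal ends → Rhythm Rehearsal and Brass Overdub overlap.
Vocals Run-through starts after Rhythm Rehearsal ends; Rhythm Rehearsal is clear from here.
Vocals Run-through starts after Brass Overdub ends; Brass Overdub is clear from here.
Soloist Take starts before Vocals Run-through ends → Vocals Run-through and Soloist Take overlap.
Rhythm Block starts before Vocals Run-through ends → Vocals Run-through and Rhythm Block overlap.
Woodwind Tracking starts after Vocals Run-through ends; Vocals Run-through is clear from here.
Rhythm Block starts before Soloist Take ends → Soloist Take and Rhythm Block overlap.
Woodwind Tracking starts before Soloist Take ends → Soloist Take and Woodwind Tracking overlap.
Brass Rehearsal starts before Soloist Take ends → Soloist Take and Brass Rehearsal overlap.
Chamber Tracking starts after Soloist Take ends.
Woodwind Tracking starts before Rhythm Block ends → Rhythm Block and Woodwind Tracking overlap.
Brass Rehearsal starts before Rhythm Block ends → Rhythm Block and Brass Rehearsal overlap.
Chamber Tracking starts exactly when Rhythm Block ends (back-to-back, no overlap).
Brass Rehearsal starts before Woodwind Tracking ends → Woodwind Tracking and Brass Rehearsal overlap.
Chamber Tracking starts after Woodwind Tracking ends.
Chamber Tracking starts after Brass Rehearsal ends.

Brass Overdub & Rhythm Rehearsal, Brass Rehearsal & Rhythm Block, Brass Rehearsal & Soloist Take, Brass Rehearsal & Woodwind Tracking, Rhythm Block & Soloist Take, Rhythm Block & Vocals Run-through, Rhythm Block & Woodwind Tracking, Soloist Take & Vocals Run-through, Soloist Take & Woodwind Tracking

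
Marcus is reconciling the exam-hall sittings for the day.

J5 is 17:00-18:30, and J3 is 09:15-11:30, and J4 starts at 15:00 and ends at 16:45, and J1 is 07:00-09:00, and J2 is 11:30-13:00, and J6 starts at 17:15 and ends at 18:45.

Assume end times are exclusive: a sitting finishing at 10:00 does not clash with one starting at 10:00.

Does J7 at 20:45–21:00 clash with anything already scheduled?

No — it doesn't clash with anything

J1: ends 09:00 at or before J7 starts 20:45 → clear.
J3: ends 11:30 at or before J7 starts 20:45 → clear.
J2: ends 13:00 at or before J7 starts 20:45 → clear.
J4: ends 16:45 at or before J7 starts 20:45 → clear.
J5: ends 18:30 at or before J7 starts 20:45 → clear.
J6: ends 18:45 at or before J7 starts 20:45 → clear.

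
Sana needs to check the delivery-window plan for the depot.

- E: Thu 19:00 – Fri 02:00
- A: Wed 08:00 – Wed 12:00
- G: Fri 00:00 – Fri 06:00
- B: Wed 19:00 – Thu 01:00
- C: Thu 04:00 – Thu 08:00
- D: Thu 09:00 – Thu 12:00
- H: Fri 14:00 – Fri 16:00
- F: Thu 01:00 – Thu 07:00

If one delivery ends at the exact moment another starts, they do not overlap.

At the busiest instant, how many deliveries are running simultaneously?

2

Sort all start/end points and keep a running count:
Wed 08:00 start A → 1
Wed 12:00 end A → 0
Wed 19:00 start B → 1
Thu 01:00 end B → 0
Thu 01:00 start F → 1
Thu 04:00 start C → 2
Thu 07:00 end F → 1
Thu 08:00 end C → 0
Thu 09:00 start D → 1
Thu 12:00 end D → 0
Thu 19:00 start E → 1
Fri 00:00 start G → 2
Fri 02:00 end E → 1
Fri 06:00 end G → 0
Fri 14:00 start H → 1
Fri 16:00 end H → 0
Peak is 2, at Thu 04:00 (C, F).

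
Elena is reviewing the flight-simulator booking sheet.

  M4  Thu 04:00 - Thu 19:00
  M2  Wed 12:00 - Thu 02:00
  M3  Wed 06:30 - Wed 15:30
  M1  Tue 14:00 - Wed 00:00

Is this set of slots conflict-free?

Sorted by start: M1, M3, M2, M4.
M3 starts after M1 ends; M1 is clear from here.
M2 starts before M3 ends → M3 and M2 overlap.
That's a conflict, so the schedule is not conflict-free.

No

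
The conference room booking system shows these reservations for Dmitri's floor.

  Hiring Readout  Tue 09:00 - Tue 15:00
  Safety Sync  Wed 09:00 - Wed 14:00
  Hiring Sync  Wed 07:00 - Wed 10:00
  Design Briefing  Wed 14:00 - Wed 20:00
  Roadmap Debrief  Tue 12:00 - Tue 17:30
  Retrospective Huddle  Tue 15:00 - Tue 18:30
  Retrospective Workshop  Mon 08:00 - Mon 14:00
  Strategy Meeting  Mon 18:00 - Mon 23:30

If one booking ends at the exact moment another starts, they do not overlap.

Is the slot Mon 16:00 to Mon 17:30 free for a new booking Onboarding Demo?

Yes — the slot is free

Retrospective Workshop: ends Mon 14:00 at or before Onboarding Demo starts Mon 16:00 → clear.
Strategy Meeting: starts Mon 18:00 at or after Onboarding Demo ends Mon 17:30 → clear.
Hiring Readout: starts Tue 09:00 at or after Onboarding Demo ends Mon 17:30 → clear.
Roadmap Debrief: starts Tue 12:00 at or after Onboarding Demo ends Mon 17:30 → clear.
Retrospective Huddle: starts Tue 15:00 at or after Onboarding Demo ends Mon 17:30 → clear.
Hiring Sync: starts Wed 07:00 at or after Onboarding Demo ends Mon 17:30 → clear.
Safety Sync: starts Wed 09:00 at or after Onboarding Demo ends Mon 17:30 → clear.
Design Briefing: starts Wed 14:00 at or after Onboarding Demo ends Mon 17:30 → clear.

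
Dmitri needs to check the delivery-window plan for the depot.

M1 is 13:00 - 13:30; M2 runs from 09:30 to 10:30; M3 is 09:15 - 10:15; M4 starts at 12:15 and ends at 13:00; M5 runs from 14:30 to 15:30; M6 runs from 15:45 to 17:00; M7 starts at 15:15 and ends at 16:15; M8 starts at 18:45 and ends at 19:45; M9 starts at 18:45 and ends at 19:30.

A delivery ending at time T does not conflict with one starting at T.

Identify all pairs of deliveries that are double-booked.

M2 & M3, M5 & M7, M6 & M7, M8 & M9

Two intervals overlap when each starts before the other ends.
Sorted by start: M3, M2, M4, M1, M5, M7, M6, M8, M9.
M2 starts before M3 ends → M3 and M2 overlap.
M4 starts after M3 ends — done with M3.
M4 starts after M2 ends — done with M2.
M1 starts exactly when M4 ends (back-to-back, no overlap) — done with M4.
M5 starts after M1 ends — done with M1.
M7 starts before M5 ends → M5 and M7 overlap.
M6 starts after M5 ends — done with M5.
M6 starts before M7 ends → M7 and M6 overlap.
M8 starts after M7 ends — done with M7.
M8 starts after M6 ends — done with M6.
M9 starts before M8 ends → M8 and M9 overlap.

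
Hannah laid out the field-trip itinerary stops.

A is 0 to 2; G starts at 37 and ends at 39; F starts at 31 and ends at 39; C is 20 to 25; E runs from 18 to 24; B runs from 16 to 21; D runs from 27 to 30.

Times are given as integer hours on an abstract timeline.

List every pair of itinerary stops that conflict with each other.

B & C, B & E, C & E, F & G

Check each pair: they overlap iff neither finishes before the other starts.
Sorted by start: A, B, E, C, D, F, G.
B starts after A ends; A is clear from here.
E starts before B ends → B and E overlap.
C starts before B ends → B and C overlap.
D starts after B ends; B is clear from here.
C starts before E ends → E and C overlap.
D starts after E ends; E is clear from here.
D starts after C ends; C is clear from here.
F starts after D ends; D is clear from here.
G starts before F ends → F and G overlap.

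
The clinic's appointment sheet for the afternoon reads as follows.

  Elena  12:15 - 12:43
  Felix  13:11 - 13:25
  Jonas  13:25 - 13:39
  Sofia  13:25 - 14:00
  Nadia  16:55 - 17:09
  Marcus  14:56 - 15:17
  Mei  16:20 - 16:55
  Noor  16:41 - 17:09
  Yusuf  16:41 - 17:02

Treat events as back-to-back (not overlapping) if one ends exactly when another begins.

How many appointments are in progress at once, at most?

Sort all start/end points and keep a running count:
12:15 start Elena → 1
12:43 end Elena → 0
13:11 start Felix → 1
13:25 end Felix → 0
13:25 start Jonas → 1
13:25 start Sofia → 2
13:39 end Jonas → 1
14:00 end Sofia → 0
14:56 start Marcus → 1
15:17 end Marcus → 0
16:20 start Mei → 1
16:41 start Noor → 2
16:41 start Yusuf → 3
16:55 end Mei → 2
16:55 start Nadia → 3
17:02 end Yusuf → 2
17:09 end Nadia → 1
17:09 end Noor → 0
Peak is 3, at 16:41 (Mei, Noor, Yusuf).

3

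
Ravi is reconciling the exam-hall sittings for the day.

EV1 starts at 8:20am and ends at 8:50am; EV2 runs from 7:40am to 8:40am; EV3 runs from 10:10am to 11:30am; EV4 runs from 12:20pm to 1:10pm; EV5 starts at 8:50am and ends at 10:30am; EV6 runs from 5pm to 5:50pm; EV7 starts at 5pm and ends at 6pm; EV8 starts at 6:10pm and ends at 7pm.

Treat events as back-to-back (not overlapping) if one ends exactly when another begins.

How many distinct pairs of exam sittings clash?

3

Two intervals overlap when each starts before the other ends.
Sorted by start: EV2, EV1, EV5, EV3, EV4, EV6, EV7, EV8.
EV1 starts before EV2 ends → EV2 and EV1 overlap.
EV5 starts after EV2 ends, so EV2 has no further overlaps.
EV5 starts exactly when EV1 ends (back-to-back, no overlap), so EV1 has no further overlaps.
EV3 starts before EV5 ends → EV5 and EV3 overlap.
EV4 starts after EV5 ends, so EV5 has no further overlaps.
EV4 starts after EV3 ends, so EV3 has no further overlaps.
EV6 starts after EV4 ends, so EV4 has no further overlaps.
EV7 starts before EV6 ends → EV6 and EV7 overlap.
EV8 starts after EV6 ends.
EV8 starts after EV7 ends.
Overlapping pairs: EV1 & EV2, EV3 & EV5, EV6 & EV7 — 3 in total.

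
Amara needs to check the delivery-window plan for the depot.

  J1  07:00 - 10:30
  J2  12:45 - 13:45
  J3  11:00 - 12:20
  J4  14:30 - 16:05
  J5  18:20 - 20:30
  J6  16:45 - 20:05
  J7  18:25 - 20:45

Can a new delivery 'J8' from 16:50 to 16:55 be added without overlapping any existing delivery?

J1: ends 10:30 at or before J8 starts 16:50 → clear.
J3: ends 12:20 at or before J8 starts 16:50 → clear.
J2: ends 13:45 at or before J8 starts 16:50 → clear.
J4: ends 16:05 at or before J8 starts 16:50 → clear.
J6: starts 16:45 before J8 ends 16:55, and ends 20:05 after J8 starts 16:50 → overlap.
J5: starts 18:20 at or after J8 ends 16:55 → clear.
J7: starts 18:25 at or after J8 ends 16:55 → clear.
J8 overlaps J6.

No — it overlaps J6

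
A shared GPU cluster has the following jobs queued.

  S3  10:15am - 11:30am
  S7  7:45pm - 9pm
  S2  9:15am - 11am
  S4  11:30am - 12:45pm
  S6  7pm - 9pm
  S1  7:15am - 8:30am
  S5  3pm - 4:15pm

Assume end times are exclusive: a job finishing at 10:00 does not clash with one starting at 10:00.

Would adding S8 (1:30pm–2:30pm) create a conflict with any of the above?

S1: ends 8:30am at or before S8 starts 1:30pm → clear.
S2: ends 11am at or before S8 starts 1:30pm → clear.
S3: ends 11:30am at or before S8 starts 1:30pm → clear.
S4: ends 12:45pm at or before S8 starts 1:30pm → clear.
S5: starts 3pm at or after S8 ends 2:30pm → clear.
S6: starts 7pm at or after S8 ends 2:30pm → clear.
S7: starts 7:45pm at or after S8 ends 2:30pm → clear.

No — it doesn't clash with anything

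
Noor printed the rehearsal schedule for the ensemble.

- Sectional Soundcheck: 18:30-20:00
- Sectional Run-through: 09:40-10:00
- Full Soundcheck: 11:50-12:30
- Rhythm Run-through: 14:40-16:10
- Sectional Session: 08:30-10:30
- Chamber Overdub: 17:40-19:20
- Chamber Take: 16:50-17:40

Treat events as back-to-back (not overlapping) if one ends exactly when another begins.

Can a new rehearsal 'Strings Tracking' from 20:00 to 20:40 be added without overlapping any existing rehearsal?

Yes — the slot is free

Sectional Session: ends 10:30 at or before Strings Tracking starts 20:00 → clear.
Sectional Run-through: ends 10:00 at or before Strings Tracking starts 20:00 → clear.
Full Soundcheck: ends 12:30 at or before Strings Tracking starts 20:00 → clear.
Rhythm Run-through: ends 16:10 at or before Strings Tracking starts 20:00 → clear.
Chamber Take: ends 17:40 at or before Strings Tracking starts 20:00 → clear.
Chamber Overdub: ends 19:20 at or before Strings Tracking starts 20:00 → clear.
Sectional Soundcheck: ends 20:00 at or before Strings Tracking starts 20:00 → clear.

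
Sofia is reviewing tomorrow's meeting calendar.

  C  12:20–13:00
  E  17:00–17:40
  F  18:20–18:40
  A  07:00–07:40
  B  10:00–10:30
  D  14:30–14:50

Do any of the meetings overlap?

Sorted by start: A, B, C, D, E, F.
B starts after A ends, so nothing later overlaps A either.
C starts after B ends, so nothing later overlaps B either.
D starts after C ends, so nothing later overlaps C either.
E starts after D ends, so nothing later overlaps D either.
F starts after E ends.
Every pair is clear; the schedule has no overlaps.

No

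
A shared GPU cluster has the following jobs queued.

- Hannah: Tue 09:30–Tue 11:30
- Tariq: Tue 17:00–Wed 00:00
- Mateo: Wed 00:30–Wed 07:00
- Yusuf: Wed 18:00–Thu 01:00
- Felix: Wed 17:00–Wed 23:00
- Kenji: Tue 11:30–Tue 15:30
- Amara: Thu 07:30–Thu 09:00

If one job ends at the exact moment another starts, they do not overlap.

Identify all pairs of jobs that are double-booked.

Felix & Yusuf

Sorted by start: Hannah, Kenji, Tariq, Mateo, Felix, Yusuf, Amara.
Kenji starts exactly when Hannah ends (back-to-back, no overlap), so nothing later overlaps Hannah either.
Tariq starts after Kenji ends, so nothing later overlaps Kenji either.
Mateo starts after Tariq ends, so nothing later overlaps Tariq either.
Felix starts after Mateo ends, so nothing later overlaps Mateo either.
Yusuf starts before Felix ends → Felix and Yusuf overlap.
Amara starts after Felix ends.
Amara starts after Yusuf ends.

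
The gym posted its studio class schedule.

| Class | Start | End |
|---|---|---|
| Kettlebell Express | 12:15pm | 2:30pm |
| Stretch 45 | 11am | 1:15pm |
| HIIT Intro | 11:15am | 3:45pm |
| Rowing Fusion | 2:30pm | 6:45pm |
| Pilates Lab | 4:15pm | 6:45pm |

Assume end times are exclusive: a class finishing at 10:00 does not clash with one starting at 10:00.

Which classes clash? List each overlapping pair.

HIIT Intro & Kettlebell Express, HIIT Intro & Rowing Fusion, HIIT Intro & Stretch 45, Kettlebell Express & Stretch 45, Pilates Lab & Rowing Fusion

Check each pair: they overlap iff neither finishes before the other starts.
Sorted by start: Stretch 45, HIIT Intro, Kettlebell Express, Rowing Fusion, Pilates Lab.
HIIT Intro starts before Stretch 45 ends → Stretch 45 and HIIT Intro overlap.
Kettlebell Express starts before Stretch 45 ends → Stretch 45 and Kettlebell Express overlap.
Rowing Fusion starts after Stretch 45 ends — done with Stretch 45.
Kettlebell Express starts before HIIT Intro ends → HIIT Intro and Kettlebell Express overlap.
Rowing Fusion starts before HIIT Intro ends → HIIT Intro and Rowing Fusion overlap.
Pilates Lab starts after HIIT Intro ends.
Rowing Fusion starts exactly when Kettlebell Express ends (back-to-back, no overlap) — done with Kettlebell Express.
Pilates Lab starts before Rowing Fusion ends → Rowing Fusion and Pilates Lab overlap.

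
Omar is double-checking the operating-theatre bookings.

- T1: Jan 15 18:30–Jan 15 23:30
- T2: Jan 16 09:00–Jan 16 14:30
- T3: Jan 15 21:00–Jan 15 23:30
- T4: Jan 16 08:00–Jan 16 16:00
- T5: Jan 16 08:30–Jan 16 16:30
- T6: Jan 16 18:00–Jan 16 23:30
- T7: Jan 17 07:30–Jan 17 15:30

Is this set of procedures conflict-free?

Sorted by start: T1, T3, T4, T5, T2, T6, T7.
T3 starts before T1 ends → T1 and T3 overlap.
That's a conflict, so the schedule is not conflict-free.

No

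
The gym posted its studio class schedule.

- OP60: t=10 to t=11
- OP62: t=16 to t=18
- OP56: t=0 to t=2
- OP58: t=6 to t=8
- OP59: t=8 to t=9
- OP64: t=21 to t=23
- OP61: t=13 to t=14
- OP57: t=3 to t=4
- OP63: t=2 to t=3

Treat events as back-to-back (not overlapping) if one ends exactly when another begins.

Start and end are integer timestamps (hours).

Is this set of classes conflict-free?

Sorted by start: OP56, OP63, OP57, OP58, OP59, OP60, OP61, OP62, OP64.
OP63 starts exactly when OP56 ends (back-to-back, no overlap), so OP56 has no further overlaps.
OP57 starts exactly when OP63 ends (back-to-back, no overlap), so OP63 has no further overlaps.
OP58 starts after OP57 ends, so OP57 has no further overlaps.
OP59 starts exactly when OP58 ends (back-to-back, no overlap), so OP58 has no further overlaps.
OP60 starts after OP59 ends, so OP59 has no further overlaps.
OP61 starts after OP60 ends, so OP60 has no further overlaps.
OP62 starts after OP61 ends, so OP61 has no further overlaps.
OP64 starts after OP62 ends.
Every pair is clear; the schedule has no overlaps.

Yes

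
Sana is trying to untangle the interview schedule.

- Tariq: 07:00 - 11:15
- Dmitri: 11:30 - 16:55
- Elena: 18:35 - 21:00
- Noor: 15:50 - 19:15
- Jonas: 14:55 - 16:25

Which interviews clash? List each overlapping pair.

Dmitri & Jonas, Dmitri & Noor, Elena & Noor, Jonas & Noor

Check each pair: they overlap iff neither finishes before the other starts.
Sorted by start: Tariq, Dmitri, Jonas, Noor, Elena.
Dmitri starts after Tariq ends — done with Tariq.
Jonas starts before Dmitri ends → Dmitri and Jonas overlap.
Noor starts before Dmitri ends → Dmitri and Noor overlap.
Elena starts after Dmitri ends.
Noor starts before Jonas ends → Jonas and Noor overlap.
Elena starts after Jonas ends.
Elena starts before Noor ends → Noor and Elena overlap.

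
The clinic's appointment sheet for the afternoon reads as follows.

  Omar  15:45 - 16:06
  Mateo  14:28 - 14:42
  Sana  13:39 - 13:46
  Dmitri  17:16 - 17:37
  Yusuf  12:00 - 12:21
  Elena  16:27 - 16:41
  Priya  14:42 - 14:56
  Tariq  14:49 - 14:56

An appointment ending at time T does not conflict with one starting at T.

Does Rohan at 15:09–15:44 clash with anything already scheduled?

No — it doesn't clash with anything

Yusuf: ends 12:21 at or before Rohan starts 15:09 → clear.
Sana: ends 13:46 at or before Rohan starts 15:09 → clear.
Mateo: ends 14:42 at or before Rohan starts 15:09 → clear.
Priya: ends 14:56 at or before Rohan starts 15:09 → clear.
Tariq: ends 14:56 at or before Rohan starts 15:09 → clear.
Omar: starts 15:45 at or after Rohan ends 15:44 → clear.
Elena: starts 16:27 at or after Rohan ends 15:44 → clear.
Dmitri: starts 17:16 at or after Rohan ends 15:44 → clear.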